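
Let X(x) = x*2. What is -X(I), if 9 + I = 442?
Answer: -866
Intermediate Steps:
I = 433 (I = -9 + 442 = 433)
X(x) = 2*x
-X(I) = -2*433 = -1*866 = -866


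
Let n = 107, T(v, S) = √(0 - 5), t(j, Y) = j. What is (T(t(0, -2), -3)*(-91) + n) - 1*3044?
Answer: -2937 - 91*I*√5 ≈ -2937.0 - 203.48*I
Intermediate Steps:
T(v, S) = I*√5 (T(v, S) = √(-5) = I*√5)
(T(t(0, -2), -3)*(-91) + n) - 1*3044 = ((I*√5)*(-91) + 107) - 1*3044 = (-91*I*√5 + 107) - 3044 = (107 - 91*I*√5) - 3044 = -2937 - 91*I*√5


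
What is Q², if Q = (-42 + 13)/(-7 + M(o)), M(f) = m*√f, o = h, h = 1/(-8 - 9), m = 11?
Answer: 243049/(119 - 11*I*√17)² ≈ 11.185 + 9.9745*I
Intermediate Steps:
h = -1/17 (h = 1/(-17) = -1/17 ≈ -0.058824)
o = -1/17 ≈ -0.058824
M(f) = 11*√f
Q = -29/(-7 + 11*I*√17/17) (Q = (-42 + 13)/(-7 + 11*√(-1/17)) = -29/(-7 + 11*(I*√17/17)) = -29/(-7 + 11*I*√17/17) ≈ 3.6174 + 1.3787*I)
Q² = (3451/954 + 319*I*√17/954)²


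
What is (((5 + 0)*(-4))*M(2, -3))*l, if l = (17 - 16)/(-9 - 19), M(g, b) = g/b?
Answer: -10/21 ≈ -0.47619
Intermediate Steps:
l = -1/28 (l = 1/(-28) = 1*(-1/28) = -1/28 ≈ -0.035714)
(((5 + 0)*(-4))*M(2, -3))*l = (((5 + 0)*(-4))*(2/(-3)))*(-1/28) = ((5*(-4))*(2*(-1/3)))*(-1/28) = -20*(-2/3)*(-1/28) = (40/3)*(-1/28) = -10/21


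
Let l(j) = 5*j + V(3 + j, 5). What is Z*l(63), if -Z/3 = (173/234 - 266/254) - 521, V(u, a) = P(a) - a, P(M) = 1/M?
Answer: 8009482393/16510 ≈ 4.8513e+5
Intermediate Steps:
V(u, a) = 1/a - a
l(j) = -24/5 + 5*j (l(j) = 5*j + (1/5 - 1*5) = 5*j + (⅕ - 5) = 5*j - 24/5 = -24/5 + 5*j)
Z = 15492229/9906 (Z = -3*((173/234 - 266/254) - 521) = -3*((173*(1/234) - 266*1/254) - 521) = -3*((173/234 - 133/127) - 521) = -3*(-9151/29718 - 521) = -3*(-15492229/29718) = 15492229/9906 ≈ 1563.9)
Z*l(63) = 15492229*(-24/5 + 5*63)/9906 = 15492229*(-24/5 + 315)/9906 = (15492229/9906)*(1551/5) = 8009482393/16510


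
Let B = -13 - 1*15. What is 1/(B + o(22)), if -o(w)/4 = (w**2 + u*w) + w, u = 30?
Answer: -1/4692 ≈ -0.00021313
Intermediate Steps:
o(w) = -124*w - 4*w**2 (o(w) = -4*((w**2 + 30*w) + w) = -4*(w**2 + 31*w) = -124*w - 4*w**2)
B = -28 (B = -13 - 15 = -28)
1/(B + o(22)) = 1/(-28 - 4*22*(31 + 22)) = 1/(-28 - 4*22*53) = 1/(-28 - 4664) = 1/(-4692) = -1/4692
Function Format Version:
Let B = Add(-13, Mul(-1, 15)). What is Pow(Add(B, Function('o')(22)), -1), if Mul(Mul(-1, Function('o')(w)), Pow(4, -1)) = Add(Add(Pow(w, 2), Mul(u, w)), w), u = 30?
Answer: Rational(-1, 4692) ≈ -0.00021313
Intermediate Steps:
Function('o')(w) = Add(Mul(-124, w), Mul(-4, Pow(w, 2))) (Function('o')(w) = Mul(-4, Add(Add(Pow(w, 2), Mul(30, w)), w)) = Mul(-4, Add(Pow(w, 2), Mul(31, w))) = Add(Mul(-124, w), Mul(-4, Pow(w, 2))))
B = -28 (B = Add(-13, -15) = -28)
Pow(Add(B, Function('o')(22)), -1) = Pow(Add(-28, Mul(-4, 22, Add(31, 22))), -1) = Pow(Add(-28, Mul(-4, 22, 53)), -1) = Pow(Add(-28, -4664), -1) = Pow(-4692, -1) = Rational(-1, 4692)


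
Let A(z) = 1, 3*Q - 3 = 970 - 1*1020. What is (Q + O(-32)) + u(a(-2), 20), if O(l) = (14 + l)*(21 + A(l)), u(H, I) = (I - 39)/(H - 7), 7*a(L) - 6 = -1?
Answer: -53941/132 ≈ -408.64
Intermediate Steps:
Q = -47/3 (Q = 1 + (970 - 1*1020)/3 = 1 + (970 - 1020)/3 = 1 + (⅓)*(-50) = 1 - 50/3 = -47/3 ≈ -15.667)
a(L) = 5/7 (a(L) = 6/7 + (⅐)*(-1) = 6/7 - ⅐ = 5/7)
u(H, I) = (-39 + I)/(-7 + H)
O(l) = 308 + 22*l (O(l) = (14 + l)*(21 + 1) = (14 + l)*22 = 308 + 22*l)
(Q + O(-32)) + u(a(-2), 20) = (-47/3 + (308 + 22*(-32))) + (-39 + 20)/(-7 + 5/7) = (-47/3 + (308 - 704)) - 19/(-44/7) = (-47/3 - 396) - 7/44*(-19) = -1235/3 + 133/44 = -53941/132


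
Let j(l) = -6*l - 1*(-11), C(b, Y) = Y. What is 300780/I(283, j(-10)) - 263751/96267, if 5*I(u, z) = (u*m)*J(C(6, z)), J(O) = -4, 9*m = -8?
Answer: 108382911887/72649496 ≈ 1491.9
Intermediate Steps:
m = -8/9 (m = (⅑)*(-8) = -8/9 ≈ -0.88889)
j(l) = 11 - 6*l (j(l) = -6*l + 11 = 11 - 6*l)
I(u, z) = 32*u/45 (I(u, z) = ((u*(-8/9))*(-4))/5 = (-8*u/9*(-4))/5 = (32*u/9)/5 = 32*u/45)
300780/I(283, j(-10)) - 263751/96267 = 300780/(((32/45)*283)) - 263751/96267 = 300780/(9056/45) - 263751*1/96267 = 300780*(45/9056) - 87917/32089 = 3383775/2264 - 87917/32089 = 108382911887/72649496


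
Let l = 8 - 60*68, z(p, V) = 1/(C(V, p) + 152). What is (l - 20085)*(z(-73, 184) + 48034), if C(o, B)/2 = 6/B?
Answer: -756553088109/652 ≈ -1.1604e+9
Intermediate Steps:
C(o, B) = 12/B (C(o, B) = 2*(6/B) = 12/B)
z(p, V) = 1/(152 + 12/p) (z(p, V) = 1/(12/p + 152) = 1/(152 + 12/p))
l = -4072 (l = 8 - 4080 = -4072)
(l - 20085)*(z(-73, 184) + 48034) = (-4072 - 20085)*((¼)*(-73)/(3 + 38*(-73)) + 48034) = -24157*((¼)*(-73)/(3 - 2774) + 48034) = -24157*((¼)*(-73)/(-2771) + 48034) = -24157*((¼)*(-73)*(-1/2771) + 48034) = -24157*(73/11084 + 48034) = -24157*532408929/11084 = -756553088109/652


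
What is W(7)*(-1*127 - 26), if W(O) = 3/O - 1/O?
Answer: -306/7 ≈ -43.714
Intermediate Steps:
W(O) = 2/O
W(7)*(-1*127 - 26) = (2/7)*(-1*127 - 26) = (2*(⅐))*(-127 - 26) = (2/7)*(-153) = -306/7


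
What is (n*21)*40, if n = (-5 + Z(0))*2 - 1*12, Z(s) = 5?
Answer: -10080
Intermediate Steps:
n = -12 (n = (-5 + 5)*2 - 1*12 = 0*2 - 12 = 0 - 12 = -12)
(n*21)*40 = -12*21*40 = -252*40 = -10080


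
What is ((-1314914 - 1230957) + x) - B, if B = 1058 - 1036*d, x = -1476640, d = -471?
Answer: -4511525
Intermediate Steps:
B = 489014 (B = 1058 - 1036*(-471) = 1058 + 487956 = 489014)
((-1314914 - 1230957) + x) - B = ((-1314914 - 1230957) - 1476640) - 1*489014 = (-2545871 - 1476640) - 489014 = -4022511 - 489014 = -4511525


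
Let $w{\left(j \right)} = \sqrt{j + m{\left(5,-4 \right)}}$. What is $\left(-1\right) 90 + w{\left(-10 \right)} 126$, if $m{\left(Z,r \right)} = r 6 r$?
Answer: $-90 + 126 \sqrt{86} \approx 1078.5$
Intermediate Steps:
$m{\left(Z,r \right)} = 6 r^{2}$ ($m{\left(Z,r \right)} = 6 r r = 6 r^{2}$)
$w{\left(j \right)} = \sqrt{96 + j}$ ($w{\left(j \right)} = \sqrt{j + 6 \left(-4\right)^{2}} = \sqrt{j + 6 \cdot 16} = \sqrt{j + 96} = \sqrt{96 + j}$)
$\left(-1\right) 90 + w{\left(-10 \right)} 126 = \left(-1\right) 90 + \sqrt{96 - 10} \cdot 126 = -90 + \sqrt{86} \cdot 126 = -90 + 126 \sqrt{86}$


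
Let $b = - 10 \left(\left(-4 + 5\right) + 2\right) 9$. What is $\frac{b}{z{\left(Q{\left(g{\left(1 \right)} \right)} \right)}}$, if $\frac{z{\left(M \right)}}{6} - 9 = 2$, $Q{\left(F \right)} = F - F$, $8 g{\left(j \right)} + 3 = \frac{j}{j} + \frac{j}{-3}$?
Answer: $- \frac{45}{11} \approx -4.0909$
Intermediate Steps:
$g{\left(j \right)} = - \frac{1}{4} - \frac{j}{24}$ ($g{\left(j \right)} = - \frac{3}{8} + \frac{\frac{j}{j} + \frac{j}{-3}}{8} = - \frac{3}{8} + \frac{1 + j \left(- \frac{1}{3}\right)}{8} = - \frac{3}{8} + \frac{1 - \frac{j}{3}}{8} = - \frac{3}{8} - \left(- \frac{1}{8} + \frac{j}{24}\right) = - \frac{1}{4} - \frac{j}{24}$)
$Q{\left(F \right)} = 0$
$z{\left(M \right)} = 66$ ($z{\left(M \right)} = 54 + 6 \cdot 2 = 54 + 12 = 66$)
$b = -270$ ($b = - 10 \left(1 + 2\right) 9 = \left(-10\right) 3 \cdot 9 = \left(-30\right) 9 = -270$)
$\frac{b}{z{\left(Q{\left(g{\left(1 \right)} \right)} \right)}} = - \frac{270}{66} = \left(-270\right) \frac{1}{66} = - \frac{45}{11}$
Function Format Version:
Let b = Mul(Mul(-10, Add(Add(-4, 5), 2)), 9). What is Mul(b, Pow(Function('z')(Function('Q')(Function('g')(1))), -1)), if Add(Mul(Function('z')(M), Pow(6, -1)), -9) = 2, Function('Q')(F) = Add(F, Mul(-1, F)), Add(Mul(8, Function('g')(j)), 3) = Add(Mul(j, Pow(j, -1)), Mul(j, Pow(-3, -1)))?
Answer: Rational(-45, 11) ≈ -4.0909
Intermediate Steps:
Function('g')(j) = Add(Rational(-1, 4), Mul(Rational(-1, 24), j)) (Function('g')(j) = Add(Rational(-3, 8), Mul(Rational(1, 8), Add(Mul(j, Pow(j, -1)), Mul(j, Pow(-3, -1))))) = Add(Rational(-3, 8), Mul(Rational(1, 8), Add(1, Mul(j, Rational(-1, 3))))) = Add(Rational(-3, 8), Mul(Rational(1, 8), Add(1, Mul(Rational(-1, 3), j)))) = Add(Rational(-3, 8), Add(Rational(1, 8), Mul(Rational(-1, 24), j))) = Add(Rational(-1, 4), Mul(Rational(-1, 24), j)))
Function('Q')(F) = 0
Function('z')(M) = 66 (Function('z')(M) = Add(54, Mul(6, 2)) = Add(54, 12) = 66)
b = -270 (b = Mul(Mul(-10, Add(1, 2)), 9) = Mul(Mul(-10, 3), 9) = Mul(-30, 9) = -270)
Mul(b, Pow(Function('z')(Function('Q')(Function('g')(1))), -1)) = Mul(-270, Pow(66, -1)) = Mul(-270, Rational(1, 66)) = Rational(-45, 11)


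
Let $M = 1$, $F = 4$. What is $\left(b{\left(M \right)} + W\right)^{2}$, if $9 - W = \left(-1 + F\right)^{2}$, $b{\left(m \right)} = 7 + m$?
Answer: $64$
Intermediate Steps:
$W = 0$ ($W = 9 - \left(-1 + 4\right)^{2} = 9 - 3^{2} = 9 - 9 = 0$)
$\left(b{\left(M \right)} + W\right)^{2} = \left(\left(7 + 1\right) + 0\right)^{2} = \left(8 + 0\right)^{2} = 8^{2} = 64$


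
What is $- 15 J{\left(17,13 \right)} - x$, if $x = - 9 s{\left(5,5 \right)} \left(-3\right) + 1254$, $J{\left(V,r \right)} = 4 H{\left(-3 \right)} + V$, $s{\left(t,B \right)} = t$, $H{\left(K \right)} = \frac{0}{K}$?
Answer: $-1644$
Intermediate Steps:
$H{\left(K \right)} = 0$
$J{\left(V,r \right)} = V$ ($J{\left(V,r \right)} = 4 \cdot 0 + V = 0 + V = V$)
$x = 1389$ ($x = \left(-9\right) 5 \left(-3\right) + 1254 = \left(-45\right) \left(-3\right) + 1254 = 135 + 1254 = 1389$)
$- 15 J{\left(17,13 \right)} - x = \left(-15\right) 17 - 1389 = -255 - 1389 = -1644$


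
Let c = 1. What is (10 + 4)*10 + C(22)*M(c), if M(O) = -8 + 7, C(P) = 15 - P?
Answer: 147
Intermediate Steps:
M(O) = -1
(10 + 4)*10 + C(22)*M(c) = (10 + 4)*10 + (15 - 1*22)*(-1) = 14*10 + (15 - 22)*(-1) = 140 - 7*(-1) = 140 + 7 = 147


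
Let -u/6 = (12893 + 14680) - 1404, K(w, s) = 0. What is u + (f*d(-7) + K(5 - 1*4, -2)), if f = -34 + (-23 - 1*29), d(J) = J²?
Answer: -161228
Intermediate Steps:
u = -157014 (u = -6*((12893 + 14680) - 1404) = -6*(27573 - 1404) = -6*26169 = -157014)
f = -86 (f = -34 + (-23 - 29) = -34 - 52 = -86)
u + (f*d(-7) + K(5 - 1*4, -2)) = -157014 + (-86*(-7)² + 0) = -157014 + (-86*49 + 0) = -157014 + (-4214 + 0) = -157014 - 4214 = -161228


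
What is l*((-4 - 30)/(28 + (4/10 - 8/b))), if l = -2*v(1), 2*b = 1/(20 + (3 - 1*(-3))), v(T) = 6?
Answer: -20/19 ≈ -1.0526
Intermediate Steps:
b = 1/52 (b = 1/(2*(20 + (3 - 1*(-3)))) = 1/(2*(20 + (3 + 3))) = 1/(2*(20 + 6)) = (½)/26 = (½)*(1/26) = 1/52 ≈ 0.019231)
l = -12 (l = -2*6 = -12)
l*((-4 - 30)/(28 + (4/10 - 8/b))) = -12*(-4 - 30)/(28 + (4/10 - 8/1/52)) = -(-408)/(28 + (4*(⅒) - 8*52)) = -(-408)/(28 + (⅖ - 416)) = -(-408)/(28 - 2078/5) = -(-408)/(-1938/5) = -(-408)*(-5)/1938 = -12*5/57 = -20/19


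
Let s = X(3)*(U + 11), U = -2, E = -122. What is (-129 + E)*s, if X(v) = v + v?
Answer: -13554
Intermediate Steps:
X(v) = 2*v
s = 54 (s = (2*3)*(-2 + 11) = 6*9 = 54)
(-129 + E)*s = (-129 - 122)*54 = -251*54 = -13554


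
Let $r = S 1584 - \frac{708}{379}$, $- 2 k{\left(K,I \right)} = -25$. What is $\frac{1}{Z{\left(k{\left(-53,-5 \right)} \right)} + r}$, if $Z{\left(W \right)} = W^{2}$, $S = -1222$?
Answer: $- \frac{1516}{2934208325} \approx -5.1666 \cdot 10^{-7}$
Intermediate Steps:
$k{\left(K,I \right)} = \frac{25}{2}$ ($k{\left(K,I \right)} = \left(- \frac{1}{2}\right) \left(-25\right) = \frac{25}{2}$)
$r = - \frac{733611300}{379}$ ($r = \left(-1222\right) 1584 - \frac{708}{379} = -1935648 - \frac{708}{379} = - \frac{733611300}{379} \approx -1.9357 \cdot 10^{6}$)
$\frac{1}{Z{\left(k{\left(-53,-5 \right)} \right)} + r} = \frac{1}{\left(\frac{25}{2}\right)^{2} - \frac{733611300}{379}} = \frac{1}{\frac{625}{4} - \frac{733611300}{379}} = \frac{1}{- \frac{2934208325}{1516}} = - \frac{1516}{2934208325}$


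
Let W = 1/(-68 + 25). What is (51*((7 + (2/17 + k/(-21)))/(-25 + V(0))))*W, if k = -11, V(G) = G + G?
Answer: 2728/7525 ≈ 0.36252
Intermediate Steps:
V(G) = 2*G
W = -1/43 (W = 1/(-43) = -1/43 ≈ -0.023256)
(51*((7 + (2/17 + k/(-21)))/(-25 + V(0))))*W = (51*((7 + (2/17 - 11/(-21)))/(-25 + 2*0)))*(-1/43) = (51*((7 + (2*(1/17) - 11*(-1/21)))/(-25 + 0)))*(-1/43) = (51*((7 + (2/17 + 11/21))/(-25)))*(-1/43) = (51*((7 + 229/357)*(-1/25)))*(-1/43) = (51*((2728/357)*(-1/25)))*(-1/43) = (51*(-2728/8925))*(-1/43) = -2728/175*(-1/43) = 2728/7525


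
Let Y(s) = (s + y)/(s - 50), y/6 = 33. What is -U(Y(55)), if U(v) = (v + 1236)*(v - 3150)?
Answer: 99692201/25 ≈ 3.9877e+6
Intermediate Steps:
y = 198 (y = 6*33 = 198)
Y(s) = (198 + s)/(-50 + s) (Y(s) = (s + 198)/(s - 50) = (198 + s)/(-50 + s))
U(v) = (-3150 + v)*(1236 + v) (U(v) = (1236 + v)*(-3150 + v) = (-3150 + v)*(1236 + v))
-U(Y(55)) = -(-3893400 + ((198 + 55)/(-50 + 55))² - 1914*(198 + 55)/(-50 + 55)) = -(-3893400 + (253/5)² - 1914*253/5) = -(-3893400 + 64009/25 - 484242/5) = -1*(-99692201/25) = 99692201/25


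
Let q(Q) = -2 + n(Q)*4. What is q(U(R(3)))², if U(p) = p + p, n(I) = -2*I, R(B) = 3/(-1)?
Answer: 2116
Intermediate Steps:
R(B) = -3 (R(B) = 3*(-1) = -3)
U(p) = 2*p
q(Q) = -2 - 8*Q (q(Q) = -2 - 2*Q*4 = -2 - 8*Q)
q(U(R(3)))² = (-2 - 16*(-3))² = (-2 - 8*(-6))² = (-2 + 48)² = 46² = 2116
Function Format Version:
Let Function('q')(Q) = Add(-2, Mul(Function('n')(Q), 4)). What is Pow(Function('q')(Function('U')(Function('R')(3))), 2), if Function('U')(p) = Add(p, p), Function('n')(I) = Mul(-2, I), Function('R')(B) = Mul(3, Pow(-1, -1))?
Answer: 2116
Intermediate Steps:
Function('R')(B) = -3 (Function('R')(B) = Mul(3, -1) = -3)
Function('U')(p) = Mul(2, p)
Function('q')(Q) = Add(-2, Mul(-8, Q)) (Function('q')(Q) = Add(-2, Mul(Mul(-2, Q), 4)) = Add(-2, Mul(-8, Q)))
Pow(Function('q')(Function('U')(Function('R')(3))), 2) = Pow(Add(-2, Mul(-8, Mul(2, -3))), 2) = Pow(Add(-2, Mul(-8, -6)), 2) = Pow(Add(-2, 48), 2) = Pow(46, 2) = 2116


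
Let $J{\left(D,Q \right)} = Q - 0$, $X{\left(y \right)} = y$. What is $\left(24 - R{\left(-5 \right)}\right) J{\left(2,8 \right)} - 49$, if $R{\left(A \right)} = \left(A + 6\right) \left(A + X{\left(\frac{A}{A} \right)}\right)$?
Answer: $175$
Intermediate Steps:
$R{\left(A \right)} = \left(1 + A\right) \left(6 + A\right)$ ($R{\left(A \right)} = \left(A + 6\right) \left(A + \frac{A}{A}\right) = \left(6 + A\right) \left(A + 1\right) = \left(6 + A\right) \left(1 + A\right) = \left(1 + A\right) \left(6 + A\right)$)
$J{\left(D,Q \right)} = Q$ ($J{\left(D,Q \right)} = Q + 0 = Q$)
$\left(24 - R{\left(-5 \right)}\right) J{\left(2,8 \right)} - 49 = \left(24 - \left(6 + \left(-5\right)^{2} + 7 \left(-5\right)\right)\right) 8 - 49 = \left(24 - \left(6 + 25 - 35\right)\right) 8 - 49 = \left(24 - -4\right) 8 - 49 = \left(24 + 4\right) 8 - 49 = 28 \cdot 8 - 49 = 224 - 49 = 175$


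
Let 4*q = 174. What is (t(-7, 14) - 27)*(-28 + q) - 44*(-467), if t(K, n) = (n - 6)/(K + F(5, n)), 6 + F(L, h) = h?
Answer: 40507/2 ≈ 20254.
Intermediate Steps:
q = 87/2 (q = (¼)*174 = 87/2 ≈ 43.500)
F(L, h) = -6 + h
t(K, n) = (-6 + n)/(-6 + K + n) (t(K, n) = (n - 6)/(K + (-6 + n)) = (-6 + n)/(-6 + K + n))
(t(-7, 14) - 27)*(-28 + q) - 44*(-467) = ((-6 + 14)/(-6 - 7 + 14) - 27)*(-28 + 87/2) - 44*(-467) = (8/1 - 27)*(31/2) + 20548 = (1*8 - 27)*(31/2) + 20548 = (8 - 27)*(31/2) + 20548 = -19*31/2 + 20548 = -589/2 + 20548 = 40507/2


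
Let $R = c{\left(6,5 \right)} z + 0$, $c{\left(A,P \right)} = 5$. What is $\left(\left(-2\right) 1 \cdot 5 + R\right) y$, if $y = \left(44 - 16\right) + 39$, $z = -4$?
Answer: $-2010$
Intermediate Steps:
$R = -20$ ($R = 5 \left(-4\right) + 0 = -20 + 0 = -20$)
$y = 67$ ($y = 28 + 39 = 67$)
$\left(\left(-2\right) 1 \cdot 5 + R\right) y = \left(\left(-2\right) 1 \cdot 5 - 20\right) 67 = \left(\left(-2\right) 5 - 20\right) 67 = \left(-10 - 20\right) 67 = \left(-30\right) 67 = -2010$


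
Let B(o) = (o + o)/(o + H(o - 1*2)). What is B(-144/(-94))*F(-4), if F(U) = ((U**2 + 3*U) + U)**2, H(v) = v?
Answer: 0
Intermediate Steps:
B(o) = 2*o/(-2 + 2*o) (B(o) = (o + o)/(o + (o - 1*2)) = (2*o)/(o + (o - 2)) = (2*o)/(o + (-2 + o)) = (2*o)/(-2 + 2*o) = 2*o/(-2 + 2*o))
F(U) = (U**2 + 4*U)**2
B(-144/(-94))*F(-4) = ((-144/(-94))/(-1 - 144/(-94)))*((-4)**2*(4 - 4)**2) = ((-144*(-1/94))/(-1 - 144*(-1/94)))*(16*0**2) = (72/(47*(-1 + 72/47)))*(16*0) = (72/(47*(25/47)))*0 = ((72/47)*(47/25))*0 = (72/25)*0 = 0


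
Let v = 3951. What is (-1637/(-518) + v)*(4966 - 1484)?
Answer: 3566011955/259 ≈ 1.3768e+7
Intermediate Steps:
(-1637/(-518) + v)*(4966 - 1484) = (-1637/(-518) + 3951)*(4966 - 1484) = (-1637*(-1/518) + 3951)*3482 = (1637/518 + 3951)*3482 = (2048255/518)*3482 = 3566011955/259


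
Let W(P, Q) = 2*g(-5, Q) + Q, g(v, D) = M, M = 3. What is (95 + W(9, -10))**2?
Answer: 8281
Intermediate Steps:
g(v, D) = 3
W(P, Q) = 6 + Q (W(P, Q) = 2*3 + Q = 6 + Q)
(95 + W(9, -10))**2 = (95 + (6 - 10))**2 = (95 - 4)**2 = 91**2 = 8281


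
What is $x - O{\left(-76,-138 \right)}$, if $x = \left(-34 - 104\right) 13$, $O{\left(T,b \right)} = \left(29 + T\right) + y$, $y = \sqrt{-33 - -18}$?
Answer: $-1747 - i \sqrt{15} \approx -1747.0 - 3.873 i$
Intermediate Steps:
$y = i \sqrt{15}$ ($y = \sqrt{-33 + 18} = \sqrt{-15} = i \sqrt{15} \approx 3.873 i$)
$O{\left(T,b \right)} = 29 + T + i \sqrt{15}$ ($O{\left(T,b \right)} = \left(29 + T\right) + i \sqrt{15} = 29 + T + i \sqrt{15}$)
$x = -1794$ ($x = \left(-138\right) 13 = -1794$)
$x - O{\left(-76,-138 \right)} = -1794 - \left(29 - 76 + i \sqrt{15}\right) = -1794 - \left(-47 + i \sqrt{15}\right) = -1794 + \left(47 - i \sqrt{15}\right) = -1747 - i \sqrt{15}$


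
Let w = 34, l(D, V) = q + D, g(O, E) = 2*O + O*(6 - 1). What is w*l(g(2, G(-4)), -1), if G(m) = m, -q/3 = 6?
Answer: -136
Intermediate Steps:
q = -18 (q = -3*6 = -18)
g(O, E) = 7*O (g(O, E) = 2*O + O*5 = 2*O + 5*O = 7*O)
l(D, V) = -18 + D
w*l(g(2, G(-4)), -1) = 34*(-18 + 7*2) = 34*(-18 + 14) = 34*(-4) = -136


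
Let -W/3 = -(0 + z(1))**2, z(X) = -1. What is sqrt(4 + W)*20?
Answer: 20*sqrt(7) ≈ 52.915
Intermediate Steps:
W = 3 (W = -(-3)*(0 - 1)**2 = -(-3)*(-1)**2 = -(-3) = -3*(-1) = 3)
sqrt(4 + W)*20 = sqrt(4 + 3)*20 = sqrt(7)*20 = 20*sqrt(7)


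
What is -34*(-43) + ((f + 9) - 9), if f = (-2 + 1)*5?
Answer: 1457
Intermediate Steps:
f = -5 (f = -1*5 = -5)
-34*(-43) + ((f + 9) - 9) = -34*(-43) + ((-5 + 9) - 9) = 1462 + (4 - 9) = 1462 - 5 = 1457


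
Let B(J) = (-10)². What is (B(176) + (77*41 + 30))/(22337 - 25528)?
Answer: -3287/3191 ≈ -1.0301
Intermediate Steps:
B(J) = 100
(B(176) + (77*41 + 30))/(22337 - 25528) = (100 + (77*41 + 30))/(22337 - 25528) = (100 + (3157 + 30))/(-3191) = (100 + 3187)*(-1/3191) = 3287*(-1/3191) = -3287/3191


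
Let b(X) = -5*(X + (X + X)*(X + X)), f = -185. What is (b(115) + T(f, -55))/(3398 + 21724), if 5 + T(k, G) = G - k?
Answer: -132475/12561 ≈ -10.547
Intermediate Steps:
T(k, G) = -5 + G - k (T(k, G) = -5 + (G - k) = -5 + G - k)
b(X) = -20*X**2 - 5*X (b(X) = -5*(X + (2*X)*(2*X)) = -5*(X + 4*X**2) = -20*X**2 - 5*X)
(b(115) + T(f, -55))/(3398 + 21724) = (-5*115*(1 + 4*115) + (-5 - 55 - 1*(-185)))/(3398 + 21724) = (-5*115*(1 + 460) + (-5 - 55 + 185))/25122 = (-5*115*461 + 125)*(1/25122) = (-265075 + 125)*(1/25122) = -264950*1/25122 = -132475/12561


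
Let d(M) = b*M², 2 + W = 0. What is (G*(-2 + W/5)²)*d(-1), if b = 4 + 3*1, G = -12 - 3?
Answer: -3024/5 ≈ -604.80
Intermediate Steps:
W = -2 (W = -2 + 0 = -2)
G = -15
b = 7 (b = 4 + 3 = 7)
d(M) = 7*M²
(G*(-2 + W/5)²)*d(-1) = (-15*(-2 - 2/5)²)*(7*(-1)²) = (-15*(-2 - 2*⅕)²)*(7*1) = -15*(-2 - ⅖)²*7 = -15*(-12/5)²*7 = -15*144/25*7 = -432/5*7 = -3024/5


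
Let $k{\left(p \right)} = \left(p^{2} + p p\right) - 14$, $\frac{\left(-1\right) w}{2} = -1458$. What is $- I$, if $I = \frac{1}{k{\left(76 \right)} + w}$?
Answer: $- \frac{1}{14454} \approx -6.9185 \cdot 10^{-5}$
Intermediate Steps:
$w = 2916$ ($w = \left(-2\right) \left(-1458\right) = 2916$)
$k{\left(p \right)} = -14 + 2 p^{2}$ ($k{\left(p \right)} = \left(p^{2} + p^{2}\right) - 14 = 2 p^{2} - 14 = -14 + 2 p^{2}$)
$I = \frac{1}{14454}$ ($I = \frac{1}{\left(-14 + 2 \cdot 76^{2}\right) + 2916} = \frac{1}{\left(-14 + 2 \cdot 5776\right) + 2916} = \frac{1}{\left(-14 + 11552\right) + 2916} = \frac{1}{11538 + 2916} = \frac{1}{14454} \approx 6.9185 \cdot 10^{-5}$)
$- I = \left(-1\right) \frac{1}{14454} = - \frac{1}{14454}$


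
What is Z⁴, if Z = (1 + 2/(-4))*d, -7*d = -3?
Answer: 81/38416 ≈ 0.0021085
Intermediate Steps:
d = 3/7 (d = -⅐*(-3) = 3/7 ≈ 0.42857)
Z = 3/14 (Z = (1 + 2/(-4))*(3/7) = (1 + 2*(-¼))*(3/7) = (1 - ½)*(3/7) = (½)*(3/7) = 3/14 ≈ 0.21429)
Z⁴ = (3/14)⁴ = 81/38416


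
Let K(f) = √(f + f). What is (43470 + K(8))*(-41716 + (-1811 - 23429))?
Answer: -2910845144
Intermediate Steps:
K(f) = √2*√f (K(f) = √(2*f) = √2*√f)
(43470 + K(8))*(-41716 + (-1811 - 23429)) = (43470 + √2*√8)*(-41716 + (-1811 - 23429)) = (43470 + √2*(2*√2))*(-41716 - 25240) = (43470 + 4)*(-66956) = 43474*(-66956) = -2910845144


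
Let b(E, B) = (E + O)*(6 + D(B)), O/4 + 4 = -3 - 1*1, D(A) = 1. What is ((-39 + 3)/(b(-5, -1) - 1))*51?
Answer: 459/65 ≈ 7.0615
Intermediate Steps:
O = -32 (O = -16 + 4*(-3 - 1*1) = -16 + 4*(-3 - 1) = -16 + 4*(-4) = -16 - 16 = -32)
b(E, B) = -224 + 7*E (b(E, B) = (E - 32)*(6 + 1) = (-32 + E)*7 = -224 + 7*E)
((-39 + 3)/(b(-5, -1) - 1))*51 = ((-39 + 3)/((-224 + 7*(-5)) - 1))*51 = -36/((-224 - 35) - 1)*51 = -36/(-259 - 1)*51 = -36/(-260)*51 = -36*(-1/260)*51 = (9/65)*51 = 459/65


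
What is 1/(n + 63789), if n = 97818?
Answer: 1/161607 ≈ 6.1879e-6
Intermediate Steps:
1/(n + 63789) = 1/(97818 + 63789) = 1/161607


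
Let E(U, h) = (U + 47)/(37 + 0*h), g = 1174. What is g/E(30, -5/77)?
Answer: 43438/77 ≈ 564.13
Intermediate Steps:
E(U, h) = 47/37 + U/37 (E(U, h) = (47 + U)/(37 + 0) = (47 + U)/37 = (47 + U)*(1/37) = 47/37 + U/37)
g/E(30, -5/77) = 1174/(47/37 + (1/37)*30) = 1174/(47/37 + 30/37) = 1174/(77/37) = 1174*(37/77) = 43438/77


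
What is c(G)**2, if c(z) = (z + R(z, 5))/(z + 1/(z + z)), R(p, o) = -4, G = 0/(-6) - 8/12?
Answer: 3136/289 ≈ 10.851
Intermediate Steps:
G = -2/3 (G = 0*(-1/6) - 8*1/12 = 0 - 2/3 = -2/3 ≈ -0.66667)
c(z) = (-4 + z)/(z + 1/(2*z)) (c(z) = (z - 4)/(z + 1/(z + z)) = (-4 + z)/(z + 1/(2*z)))
c(G)**2 = (2*(-2/3)*(-4 - 2/3)/(1 + 2*(-2/3)**2))**2 = (2*(-2/3)*(-14/3)/(1 + 2*(4/9)))**2 = (2*(-2/3)*(-14/3)/(1 + 8/9))**2 = (2*(-2/3)*(-14/3)/(17/9))**2 = (2*(-2/3)*(9/17)*(-14/3))**2 = (56/17)**2 = 3136/289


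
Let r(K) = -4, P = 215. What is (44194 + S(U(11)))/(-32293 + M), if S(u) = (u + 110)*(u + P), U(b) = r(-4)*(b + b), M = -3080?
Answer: -46988/35373 ≈ -1.3284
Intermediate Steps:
U(b) = -8*b (U(b) = -4*(b + b) = -8*b)
S(u) = (110 + u)*(215 + u) (S(u) = (u + 110)*(u + 215) = (110 + u)*(215 + u))
(44194 + S(U(11)))/(-32293 + M) = (44194 + (23650 + (-8*11)² + 325*(-8*11)))/(-32293 - 3080) = (44194 + (23650 + (-88)² + 325*(-88)))/(-35373) = (44194 + (23650 + 7744 - 28600))*(-1/35373) = (44194 + 2794)*(-1/35373) = 46988*(-1/35373) = -46988/35373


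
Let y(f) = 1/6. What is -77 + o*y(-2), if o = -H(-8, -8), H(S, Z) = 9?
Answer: -157/2 ≈ -78.500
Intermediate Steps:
y(f) = 1/6
o = -9 (o = -1*9 = -9)
-77 + o*y(-2) = -77 - 9*1/6 = -77 - 3/2 = -157/2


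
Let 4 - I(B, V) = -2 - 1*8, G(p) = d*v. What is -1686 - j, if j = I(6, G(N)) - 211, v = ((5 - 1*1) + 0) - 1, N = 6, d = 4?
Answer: -1489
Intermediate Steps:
v = 3 (v = ((5 - 1) + 0) - 1 = (4 + 0) - 1 = 4 - 1 = 3)
G(p) = 12 (G(p) = 4*3 = 12)
I(B, V) = 14 (I(B, V) = 4 - (-2 - 1*8) = 4 - (-2 - 8) = 4 - 1*(-10) = 4 + 10 = 14)
j = -197 (j = 14 - 211 = -197)
-1686 - j = -1686 - 1*(-197) = -1686 + 197 = -1489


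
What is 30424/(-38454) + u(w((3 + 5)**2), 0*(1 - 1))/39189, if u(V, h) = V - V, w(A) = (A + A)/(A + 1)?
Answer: -15212/19227 ≈ -0.79118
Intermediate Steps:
w(A) = 2*A/(1 + A) (w(A) = (2*A)/(1 + A) = 2*A/(1 + A))
u(V, h) = 0
30424/(-38454) + u(w((3 + 5)**2), 0*(1 - 1))/39189 = 30424/(-38454) + 0/39189 = 30424*(-1/38454) + 0*(1/39189) = -15212/19227 + 0 = -15212/19227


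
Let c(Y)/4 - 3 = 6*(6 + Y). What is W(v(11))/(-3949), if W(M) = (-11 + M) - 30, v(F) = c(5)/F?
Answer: 175/43439 ≈ 0.0040286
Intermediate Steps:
c(Y) = 156 + 24*Y (c(Y) = 12 + 4*(6*(6 + Y)) = 12 + 4*(36 + 6*Y) = 12 + (144 + 24*Y) = 156 + 24*Y)
v(F) = 276/F (v(F) = (156 + 24*5)/F = (156 + 120)/F = 276/F)
W(M) = -41 + M
W(v(11))/(-3949) = (-41 + 276/11)/(-3949) = (-41 + 276*(1/11))*(-1/3949) = (-41 + 276/11)*(-1/3949) = -175/11*(-1/3949) = 175/43439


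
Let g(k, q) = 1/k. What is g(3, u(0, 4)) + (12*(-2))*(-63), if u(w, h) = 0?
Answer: 4537/3 ≈ 1512.3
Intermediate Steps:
g(3, u(0, 4)) + (12*(-2))*(-63) = 1/3 + (12*(-2))*(-63) = ⅓ - 24*(-63) = ⅓ + 1512 = 4537/3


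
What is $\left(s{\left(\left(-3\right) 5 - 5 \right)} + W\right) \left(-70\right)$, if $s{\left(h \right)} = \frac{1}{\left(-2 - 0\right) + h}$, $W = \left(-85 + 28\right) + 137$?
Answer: $- \frac{61565}{11} \approx -5596.8$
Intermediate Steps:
$W = 80$ ($W = -57 + 137 = 80$)
$s{\left(h \right)} = \frac{1}{-2 + h}$ ($s{\left(h \right)} = \frac{1}{\left(-2 + 0\right) + h} = \frac{1}{-2 + h}$)
$\left(s{\left(\left(-3\right) 5 - 5 \right)} + W\right) \left(-70\right) = \left(\frac{1}{-2 - 20} + 80\right) \left(-70\right) = \left(\frac{1}{-22} + 80\right) \left(-70\right) = \left(- \frac{1}{22} + 80\right) \left(-70\right) = \frac{1759}{22} \left(-70\right) = - \frac{61565}{11}$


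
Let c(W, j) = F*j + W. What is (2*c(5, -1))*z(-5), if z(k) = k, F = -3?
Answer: -80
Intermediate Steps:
c(W, j) = W - 3*j (c(W, j) = -3*j + W = W - 3*j)
(2*c(5, -1))*z(-5) = (2*(5 - 3*(-1)))*(-5) = (2*(5 + 3))*(-5) = (2*8)*(-5) = 16*(-5) = -80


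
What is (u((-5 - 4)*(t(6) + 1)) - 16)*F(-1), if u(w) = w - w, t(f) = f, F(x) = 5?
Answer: -80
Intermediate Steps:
u(w) = 0
(u((-5 - 4)*(t(6) + 1)) - 16)*F(-1) = (0 - 16)*5 = -16*5 = -80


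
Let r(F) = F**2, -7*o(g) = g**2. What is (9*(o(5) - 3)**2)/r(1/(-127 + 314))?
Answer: 665949636/49 ≈ 1.3591e+7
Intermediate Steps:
o(g) = -g**2/7
(9*(o(5) - 3)**2)/r(1/(-127 + 314)) = (9*(-1/7*5**2 - 3)**2)/((1/(-127 + 314))**2) = (9*(-1/7*25 - 3)**2)/((1/187)**2) = (9*(-25/7 - 3)**2)/((1/187)**2) = (9*(-46/7)**2)/(1/34969) = (9*(2116/49))*34969 = (19044/49)*34969 = 665949636/49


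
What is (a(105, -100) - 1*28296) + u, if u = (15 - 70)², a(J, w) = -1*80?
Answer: -25351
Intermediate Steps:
a(J, w) = -80
u = 3025 (u = (-55)² = 3025)
(a(105, -100) - 1*28296) + u = (-80 - 1*28296) + 3025 = (-80 - 28296) + 3025 = -28376 + 3025 = -25351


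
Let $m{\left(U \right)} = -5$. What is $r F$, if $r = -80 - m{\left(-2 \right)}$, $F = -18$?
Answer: $1350$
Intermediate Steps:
$r = -75$ ($r = -80 - -5 = -80 + 5 = -75$)
$r F = \left(-75\right) \left(-18\right) = 1350$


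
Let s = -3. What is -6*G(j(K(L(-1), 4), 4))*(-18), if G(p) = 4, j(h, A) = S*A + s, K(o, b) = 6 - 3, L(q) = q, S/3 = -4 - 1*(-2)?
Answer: 432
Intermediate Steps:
S = -6 (S = 3*(-4 - 1*(-2)) = 3*(-4 + 2) = 3*(-2) = -6)
K(o, b) = 3
j(h, A) = -3 - 6*A (j(h, A) = -6*A - 3 = -3 - 6*A)
-6*G(j(K(L(-1), 4), 4))*(-18) = -6*4*(-18) = -24*(-18) = 432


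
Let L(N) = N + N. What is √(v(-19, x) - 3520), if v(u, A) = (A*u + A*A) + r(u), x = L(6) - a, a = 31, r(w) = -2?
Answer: 20*I*√7 ≈ 52.915*I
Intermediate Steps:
L(N) = 2*N
x = -19 (x = 2*6 - 1*31 = 12 - 31 = -19)
v(u, A) = -2 + A² + A*u (v(u, A) = (A*u + A*A) - 2 = (A*u + A²) - 2 = (A² + A*u) - 2 = -2 + A² + A*u)
√(v(-19, x) - 3520) = √((-2 + (-19)² - 19*(-19)) - 3520) = √((-2 + 361 + 361) - 3520) = √(720 - 3520) = √(-2800) = 20*I*√7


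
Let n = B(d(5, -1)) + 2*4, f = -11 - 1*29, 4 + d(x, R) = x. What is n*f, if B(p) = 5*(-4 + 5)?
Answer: -520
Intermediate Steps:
d(x, R) = -4 + x
B(p) = 5 (B(p) = 5*1 = 5)
f = -40 (f = -11 - 29 = -40)
n = 13 (n = 5 + 2*4 = 5 + 8 = 13)
n*f = 13*(-40) = -520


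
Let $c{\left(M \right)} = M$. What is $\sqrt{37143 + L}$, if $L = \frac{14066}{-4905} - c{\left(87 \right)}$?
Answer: $\frac{\sqrt{99051359630}}{1635} \approx 192.49$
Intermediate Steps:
$L = - \frac{440801}{4905}$ ($L = \frac{14066}{-4905} - 87 = 14066 \left(- \frac{1}{4905}\right) - 87 = - \frac{14066}{4905} - 87 = - \frac{440801}{4905} \approx -89.868$)
$\sqrt{37143 + L} = \sqrt{37143 - \frac{440801}{4905}} = \sqrt{\frac{181745614}{4905}} = \frac{\sqrt{99051359630}}{1635}$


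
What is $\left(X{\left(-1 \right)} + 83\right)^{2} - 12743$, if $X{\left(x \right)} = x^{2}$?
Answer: $-5687$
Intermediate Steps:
$\left(X{\left(-1 \right)} + 83\right)^{2} - 12743 = \left(\left(-1\right)^{2} + 83\right)^{2} - 12743 = \left(1 + 83\right)^{2} - 12743 = 84^{2} - 12743 = 7056 - 12743 = -5687$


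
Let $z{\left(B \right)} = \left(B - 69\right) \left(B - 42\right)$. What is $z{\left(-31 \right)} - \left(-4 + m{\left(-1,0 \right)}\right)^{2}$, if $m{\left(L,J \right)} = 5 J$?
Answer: $7284$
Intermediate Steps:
$z{\left(B \right)} = \left(-69 + B\right) \left(-42 + B\right)$
$z{\left(-31 \right)} - \left(-4 + m{\left(-1,0 \right)}\right)^{2} = \left(2898 + \left(-31\right)^{2} - -3441\right) - \left(-4 + 5 \cdot 0\right)^{2} = \left(2898 + 961 + 3441\right) - \left(-4 + 0\right)^{2} = 7300 - \left(-4\right)^{2} = 7300 - 16 = 7284$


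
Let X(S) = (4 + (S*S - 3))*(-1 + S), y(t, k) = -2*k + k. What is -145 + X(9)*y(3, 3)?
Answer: -2113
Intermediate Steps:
y(t, k) = -k
X(S) = (1 + S²)*(-1 + S) (X(S) = (4 + (S² - 3))*(-1 + S) = (4 + (-3 + S²))*(-1 + S) = (1 + S²)*(-1 + S))
-145 + X(9)*y(3, 3) = -145 + (-1 + 9 + 9³ - 1*9²)*(-1*3) = -145 + (-1 + 9 + 729 - 1*81)*(-3) = -145 + (-1 + 9 + 729 - 81)*(-3) = -145 + 656*(-3) = -145 - 1968 = -2113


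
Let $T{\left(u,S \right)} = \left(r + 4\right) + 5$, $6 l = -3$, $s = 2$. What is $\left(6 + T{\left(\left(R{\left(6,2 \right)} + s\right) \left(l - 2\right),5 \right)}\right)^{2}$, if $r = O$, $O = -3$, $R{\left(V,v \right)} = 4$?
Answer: $144$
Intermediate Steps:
$l = - \frac{1}{2}$ ($l = \frac{1}{6} \left(-3\right) = - \frac{1}{2} \approx -0.5$)
$r = -3$
$T{\left(u,S \right)} = 6$ ($T{\left(u,S \right)} = \left(-3 + 4\right) + 5 = 1 + 5 = 6$)
$\left(6 + T{\left(\left(R{\left(6,2 \right)} + s\right) \left(l - 2\right),5 \right)}\right)^{2} = \left(6 + 6\right)^{2} = 12^{2} = 144$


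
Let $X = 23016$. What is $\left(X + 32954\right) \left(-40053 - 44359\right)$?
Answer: $-4724539640$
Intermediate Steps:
$\left(X + 32954\right) \left(-40053 - 44359\right) = \left(23016 + 32954\right) \left(-40053 - 44359\right) = 55970 \left(-84412\right) = -4724539640$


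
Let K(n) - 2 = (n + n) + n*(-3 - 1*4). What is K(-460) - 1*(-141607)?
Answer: 143909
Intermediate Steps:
K(n) = 2 - 5*n (K(n) = 2 + ((n + n) + n*(-3 - 1*4)) = 2 + (2*n + n*(-3 - 4)) = 2 + (2*n + n*(-7)) = 2 + (2*n - 7*n) = 2 - 5*n)
K(-460) - 1*(-141607) = (2 - 5*(-460)) - 1*(-141607) = (2 + 2300) + 141607 = 2302 + 141607 = 143909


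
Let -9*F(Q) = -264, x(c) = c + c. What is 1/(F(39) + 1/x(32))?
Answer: 192/5635 ≈ 0.034073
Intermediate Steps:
x(c) = 2*c
F(Q) = 88/3 (F(Q) = -1/9*(-264) = 88/3)
1/(F(39) + 1/x(32)) = 1/(88/3 + 1/(2*32)) = 1/(88/3 + 1/64) = 1/(5635/192) = 192/5635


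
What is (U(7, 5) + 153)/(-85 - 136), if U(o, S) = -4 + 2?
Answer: -151/221 ≈ -0.68326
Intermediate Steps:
U(o, S) = -2
(U(7, 5) + 153)/(-85 - 136) = (-2 + 153)/(-85 - 136) = 151/(-221) = 151*(-1/221) = -151/221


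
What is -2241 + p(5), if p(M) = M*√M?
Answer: -2241 + 5*√5 ≈ -2229.8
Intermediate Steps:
p(M) = M^(3/2)
-2241 + p(5) = -2241 + 5^(3/2) = -2241 + 5*√5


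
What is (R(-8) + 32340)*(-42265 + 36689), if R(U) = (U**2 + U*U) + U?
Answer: -180996960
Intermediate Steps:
R(U) = U + 2*U**2 (R(U) = (U**2 + U**2) + U = 2*U**2 + U = U + 2*U**2)
(R(-8) + 32340)*(-42265 + 36689) = (-8*(1 + 2*(-8)) + 32340)*(-42265 + 36689) = (-8*(1 - 16) + 32340)*(-5576) = (-8*(-15) + 32340)*(-5576) = (120 + 32340)*(-5576) = 32460*(-5576) = -180996960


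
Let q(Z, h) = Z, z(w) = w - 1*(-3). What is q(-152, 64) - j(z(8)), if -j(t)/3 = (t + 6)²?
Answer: 715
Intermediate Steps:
z(w) = 3 + w (z(w) = w + 3 = 3 + w)
j(t) = -3*(6 + t)² (j(t) = -3*(t + 6)² = -3*(6 + t)²)
q(-152, 64) - j(z(8)) = -152 - (-3)*(6 + (3 + 8))² = -152 - (-3)*(6 + 11)² = -152 - (-3)*17² = -152 - (-3)*289 = -152 - 1*(-867) = -152 + 867 = 715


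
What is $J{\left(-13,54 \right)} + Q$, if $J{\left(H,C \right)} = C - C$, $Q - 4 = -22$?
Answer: $-18$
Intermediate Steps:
$Q = -18$ ($Q = 4 - 22 = -18$)
$J{\left(H,C \right)} = 0$
$J{\left(-13,54 \right)} + Q = 0 - 18 = -18$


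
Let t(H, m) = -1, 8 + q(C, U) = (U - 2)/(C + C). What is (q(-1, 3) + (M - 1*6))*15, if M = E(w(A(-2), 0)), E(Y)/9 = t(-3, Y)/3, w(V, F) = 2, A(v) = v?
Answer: -525/2 ≈ -262.50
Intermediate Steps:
q(C, U) = -8 + (-2 + U)/(2*C) (q(C, U) = -8 + (U - 2)/(C + C) = -8 + (-2 + U)/((2*C)) = -8 + (-2 + U)*(1/(2*C)) = -8 + (-2 + U)/(2*C))
E(Y) = -3 (E(Y) = 9*(-1/3) = -3)
M = -3
(q(-1, 3) + (M - 1*6))*15 = ((1/2)*(-2 + 3 - 16*(-1))/(-1) + (-3 - 1*6))*15 = ((1/2)*(-1)*(-2 + 3 + 16) + (-3 - 6))*15 = ((1/2)*(-1)*17 - 9)*15 = (-17/2 - 9)*15 = -35/2*15 = -525/2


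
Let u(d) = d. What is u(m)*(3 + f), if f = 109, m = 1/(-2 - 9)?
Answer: -112/11 ≈ -10.182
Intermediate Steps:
m = -1/11 (m = 1/(-11) = -1/11 ≈ -0.090909)
u(m)*(3 + f) = -(3 + 109)/11 = -1/11*112 = -112/11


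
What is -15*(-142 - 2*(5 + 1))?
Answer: 2310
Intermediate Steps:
-15*(-142 - 2*(5 + 1)) = -15*(-142 - 2*6) = -15*(-142 - 12) = -15*(-154) = 2310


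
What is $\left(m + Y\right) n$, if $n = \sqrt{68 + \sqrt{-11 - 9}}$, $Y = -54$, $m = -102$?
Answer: $- 156 \sqrt{68 + 2 i \sqrt{5}} \approx -1287.1 - 42.279 i$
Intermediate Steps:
$n = \sqrt{68 + 2 i \sqrt{5}}$ ($n = \sqrt{68 + \sqrt{-11 - 9}} = \sqrt{68 + \sqrt{-20}} = \sqrt{68 + 2 i \sqrt{5}} \approx 8.2507 + 0.27102 i$)
$\left(m + Y\right) n = \left(-102 - 54\right) \sqrt{68 + 2 i \sqrt{5}} = - 156 \sqrt{68 + 2 i \sqrt{5}}$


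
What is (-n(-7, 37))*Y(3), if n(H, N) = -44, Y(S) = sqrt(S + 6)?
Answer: 132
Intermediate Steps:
Y(S) = sqrt(6 + S)
(-n(-7, 37))*Y(3) = (-1*(-44))*sqrt(6 + 3) = 44*sqrt(9) = 44*3 = 132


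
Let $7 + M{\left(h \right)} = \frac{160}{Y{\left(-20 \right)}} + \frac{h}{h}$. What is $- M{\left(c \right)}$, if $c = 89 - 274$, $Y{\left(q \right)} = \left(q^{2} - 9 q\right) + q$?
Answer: $\frac{40}{7} \approx 5.7143$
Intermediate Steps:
$Y{\left(q \right)} = q^{2} - 8 q$
$c = -185$
$M{\left(h \right)} = - \frac{40}{7}$ ($M{\left(h \right)} = -7 + \left(\frac{160}{\left(-20\right) \left(-8 - 20\right)} + \frac{h}{h}\right) = -7 + \left(\frac{160}{\left(-20\right) \left(-28\right)} + 1\right) = -7 + \left(\frac{160}{560} + 1\right) = -7 + \left(160 \cdot \frac{1}{560} + 1\right) = -7 + \left(\frac{2}{7} + 1\right) = -7 + \frac{9}{7} = - \frac{40}{7}$)
$- M{\left(c \right)} = \left(-1\right) \left(- \frac{40}{7}\right) = \frac{40}{7}$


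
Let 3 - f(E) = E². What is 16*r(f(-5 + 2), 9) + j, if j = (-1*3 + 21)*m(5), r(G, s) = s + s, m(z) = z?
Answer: 378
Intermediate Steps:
f(E) = 3 - E²
r(G, s) = 2*s
j = 90 (j = (-1*3 + 21)*5 = (-3 + 21)*5 = 18*5 = 90)
16*r(f(-5 + 2), 9) + j = 16*(2*9) + 90 = 16*18 + 90 = 288 + 90 = 378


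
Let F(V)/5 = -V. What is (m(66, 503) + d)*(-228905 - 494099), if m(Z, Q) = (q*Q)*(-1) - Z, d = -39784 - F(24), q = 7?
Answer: 31270646004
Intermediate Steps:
F(V) = -5*V (F(V) = 5*(-V) = -5*V)
d = -39664 (d = -39784 - (-5)*24 = -39784 - 1*(-120) = -39784 + 120 = -39664)
m(Z, Q) = -Z - 7*Q (m(Z, Q) = (7*Q)*(-1) - Z = -7*Q - Z = -Z - 7*Q)
(m(66, 503) + d)*(-228905 - 494099) = ((-1*66 - 7*503) - 39664)*(-228905 - 494099) = ((-66 - 3521) - 39664)*(-723004) = (-3587 - 39664)*(-723004) = -43251*(-723004) = 31270646004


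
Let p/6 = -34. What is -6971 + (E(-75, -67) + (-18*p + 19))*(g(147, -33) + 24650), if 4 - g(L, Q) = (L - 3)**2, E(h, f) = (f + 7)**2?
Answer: 28559167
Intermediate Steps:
p = -204 (p = 6*(-34) = -204)
E(h, f) = (7 + f)**2
g(L, Q) = 4 - (-3 + L)**2 (g(L, Q) = 4 - (L - 3)**2 = 4 - (-3 + L)**2)
-6971 + (E(-75, -67) + (-18*p + 19))*(g(147, -33) + 24650) = -6971 + ((7 - 67)**2 + (-18*(-204) + 19))*((4 - (-3 + 147)**2) + 24650) = -6971 + ((-60)**2 + (3672 + 19))*((4 - 1*144**2) + 24650) = -6971 + (3600 + 3691)*((4 - 1*20736) + 24650) = -6971 + 7291*((4 - 20736) + 24650) = -6971 + 7291*(-20732 + 24650) = -6971 + 7291*3918 = -6971 + 28566138 = 28559167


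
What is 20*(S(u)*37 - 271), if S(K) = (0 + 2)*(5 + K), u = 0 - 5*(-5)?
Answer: 38980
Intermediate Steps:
u = 25 (u = 0 + 25 = 25)
S(K) = 10 + 2*K (S(K) = 2*(5 + K) = 10 + 2*K)
20*(S(u)*37 - 271) = 20*((10 + 2*25)*37 - 271) = 20*((10 + 50)*37 - 271) = 20*(60*37 - 271) = 20*(2220 - 271) = 20*1949 = 38980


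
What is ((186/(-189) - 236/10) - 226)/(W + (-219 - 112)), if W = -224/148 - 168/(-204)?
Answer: 49649486/65719395 ≈ 0.75548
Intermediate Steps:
W = -434/629 (W = -224*1/148 - 168*(-1/204) = -56/37 + 14/17 = -434/629 ≈ -0.68998)
((186/(-189) - 236/10) - 226)/(W + (-219 - 112)) = ((186/(-189) - 236/10) - 226)/(-434/629 + (-219 - 112)) = ((186*(-1/189) - 236*⅒) - 226)/(-434/629 - 331) = ((-62/63 - 118/5) - 226)/(-208633/629) = (-7744/315 - 226)*(-629/208633) = -78934/315*(-629/208633) = 49649486/65719395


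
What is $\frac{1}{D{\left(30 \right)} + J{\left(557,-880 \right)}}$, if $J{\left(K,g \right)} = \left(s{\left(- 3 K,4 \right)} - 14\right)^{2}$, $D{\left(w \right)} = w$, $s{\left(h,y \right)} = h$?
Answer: $\frac{1}{2839255} \approx 3.5221 \cdot 10^{-7}$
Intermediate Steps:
$J{\left(K,g \right)} = \left(-14 - 3 K\right)^{2}$ ($J{\left(K,g \right)} = \left(- 3 K - 14\right)^{2} = \left(-14 - 3 K\right)^{2}$)
$\frac{1}{D{\left(30 \right)} + J{\left(557,-880 \right)}} = \frac{1}{30 + \left(14 + 3 \cdot 557\right)^{2}} = \frac{1}{30 + \left(14 + 1671\right)^{2}} = \frac{1}{30 + 1685^{2}} = \frac{1}{30 + 2839225} = \frac{1}{2839255}$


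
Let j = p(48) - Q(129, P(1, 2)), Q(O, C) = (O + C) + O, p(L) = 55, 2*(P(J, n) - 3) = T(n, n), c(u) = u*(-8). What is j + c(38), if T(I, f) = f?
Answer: -511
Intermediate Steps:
c(u) = -8*u
P(J, n) = 3 + n/2
Q(O, C) = C + 2*O (Q(O, C) = (C + O) + O = C + 2*O)
j = -207 (j = 55 - ((3 + (½)*2) + 2*129) = 55 - ((3 + 1) + 258) = 55 - (4 + 258) = 55 - 1*262 = 55 - 262 = -207)
j + c(38) = -207 - 8*38 = -207 - 304 = -511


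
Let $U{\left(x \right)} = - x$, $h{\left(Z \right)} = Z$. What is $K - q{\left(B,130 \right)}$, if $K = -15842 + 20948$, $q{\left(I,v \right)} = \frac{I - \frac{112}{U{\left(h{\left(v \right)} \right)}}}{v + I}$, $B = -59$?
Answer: $\frac{23567969}{4615} \approx 5106.8$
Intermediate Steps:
$q{\left(I,v \right)} = \frac{I + \frac{112}{v}}{I + v}$ ($q{\left(I,v \right)} = \frac{I - \frac{112}{\left(-1\right) v}}{v + I} = \frac{I - 112 \left(- \frac{1}{v}\right)}{I + v} = \frac{I + \frac{112}{v}}{I + v}$)
$K = 5106$
$K - q{\left(B,130 \right)} = 5106 - \frac{112 - 7670}{130 \left(-59 + 130\right)} = 5106 - \frac{112 - 7670}{130 \cdot 71} = 5106 - \frac{1}{130} \cdot \frac{1}{71} \left(-7558\right) = 5106 - - \frac{3779}{4615} = 5106 + \frac{3779}{4615} = \frac{23567969}{4615}$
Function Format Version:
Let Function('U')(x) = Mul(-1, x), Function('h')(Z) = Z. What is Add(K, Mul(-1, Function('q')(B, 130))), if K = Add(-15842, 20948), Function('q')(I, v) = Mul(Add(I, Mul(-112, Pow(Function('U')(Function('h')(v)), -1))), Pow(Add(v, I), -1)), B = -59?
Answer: Rational(23567969, 4615) ≈ 5106.8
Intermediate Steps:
Function('q')(I, v) = Mul(Pow(Add(I, v), -1), Add(I, Mul(112, Pow(v, -1)))) (Function('q')(I, v) = Mul(Add(I, Mul(-112, Pow(Mul(-1, v), -1))), Pow(Add(v, I), -1)) = Mul(Add(I, Mul(-112, Mul(-1, Pow(v, -1)))), Pow(Add(I, v), -1)) = Mul(Add(I, Mul(112, Pow(v, -1))), Pow(Add(I, v), -1)) = Mul(Pow(Add(I, v), -1), Add(I, Mul(112, Pow(v, -1)))))
K = 5106
Add(K, Mul(-1, Function('q')(B, 130))) = Add(5106, Mul(-1, Mul(Pow(130, -1), Pow(Add(-59, 130), -1), Add(112, Mul(-59, 130))))) = Add(5106, Mul(-1, Mul(Rational(1, 130), Pow(71, -1), Add(112, -7670)))) = Add(5106, Mul(-1, Mul(Rational(1, 130), Rational(1, 71), -7558))) = Add(5106, Mul(-1, Rational(-3779, 4615))) = Add(5106, Rational(3779, 4615)) = Rational(23567969, 4615)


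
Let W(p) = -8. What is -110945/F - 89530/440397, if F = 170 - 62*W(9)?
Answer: -5435496905/32589378 ≈ -166.79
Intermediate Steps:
F = 666 (F = 170 - 62*(-8) = 170 + 496 = 666)
-110945/F - 89530/440397 = -110945/666 - 89530/440397 = -5435496905/32589378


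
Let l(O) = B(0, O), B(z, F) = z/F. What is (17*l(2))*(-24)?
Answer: 0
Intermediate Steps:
l(O) = 0 (l(O) = 0/O = 0)
(17*l(2))*(-24) = (17*0)*(-24) = 0*(-24) = 0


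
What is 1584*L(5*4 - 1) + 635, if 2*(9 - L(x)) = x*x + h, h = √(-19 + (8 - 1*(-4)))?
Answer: -271021 - 792*I*√7 ≈ -2.7102e+5 - 2095.4*I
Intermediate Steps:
h = I*√7 (h = √(-19 + (8 + 4)) = √(-19 + 12) = √(-7) = I*√7 ≈ 2.6458*I)
L(x) = 9 - x²/2 - I*√7/2 (L(x) = 9 - (x*x + I*√7)/2 = 9 - (x² + I*√7)/2 = 9 + (-x²/2 - I*√7/2) = 9 - x²/2 - I*√7/2)
1584*L(5*4 - 1) + 635 = 1584*(9 - (5*4 - 1)²/2 - I*√7/2) + 635 = 1584*(9 - (20 - 1)²/2 - I*√7/2) + 635 = 1584*(9 - ½*19² - I*√7/2) + 635 = 1584*(9 - ½*361 - I*√7/2) + 635 = 1584*(9 - 361/2 - I*√7/2) + 635 = 1584*(-343/2 - I*√7/2) + 635 = (-271656 - 792*I*√7) + 635 = -271021 - 792*I*√7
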